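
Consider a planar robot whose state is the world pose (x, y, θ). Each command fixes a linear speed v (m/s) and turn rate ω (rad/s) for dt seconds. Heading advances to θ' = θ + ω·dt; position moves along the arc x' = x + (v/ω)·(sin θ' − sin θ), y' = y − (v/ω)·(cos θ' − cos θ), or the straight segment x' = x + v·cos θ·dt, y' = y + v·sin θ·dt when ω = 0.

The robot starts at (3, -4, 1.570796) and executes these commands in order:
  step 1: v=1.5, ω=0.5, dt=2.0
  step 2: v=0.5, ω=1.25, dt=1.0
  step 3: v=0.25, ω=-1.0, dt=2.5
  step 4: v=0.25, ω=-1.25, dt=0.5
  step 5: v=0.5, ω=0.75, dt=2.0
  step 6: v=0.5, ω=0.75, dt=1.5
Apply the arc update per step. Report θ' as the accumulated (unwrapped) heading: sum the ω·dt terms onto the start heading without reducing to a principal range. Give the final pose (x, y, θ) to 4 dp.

step 1: θ'=2.5708 (R=3.0000) → pose (1.6209, -1.4756, 2.5708)
step 2: θ'=3.8208 (R=0.4000) → pose (1.1535, -1.5009, 3.8208)
step 3: θ'=1.3208 (R=-0.2500) → pose (0.7542, -1.2446, 1.3208)
step 4: θ'=0.6958 (R=-0.2000) → pose (0.8198, -1.1405, 0.6958)
step 5: θ'=2.1958 (R=0.6667) → pose (0.9331, -0.2388, 2.1958)
step 6: θ'=3.3208 (R=0.6667) → pose (0.2737, 0.0271, 3.3208)

(0.2737, 0.0271, 3.3208)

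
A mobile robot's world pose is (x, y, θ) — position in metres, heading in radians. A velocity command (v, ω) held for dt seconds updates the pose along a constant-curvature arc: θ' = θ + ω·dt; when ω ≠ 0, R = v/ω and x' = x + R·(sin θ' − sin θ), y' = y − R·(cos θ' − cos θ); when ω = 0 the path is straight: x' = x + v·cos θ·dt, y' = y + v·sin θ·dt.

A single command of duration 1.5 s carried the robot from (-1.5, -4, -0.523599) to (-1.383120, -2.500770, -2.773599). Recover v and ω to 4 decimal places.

v = -1.2500, ω = -1.5000

Δθ = -2.773599 − -0.523599 = -2.250000
ω = Δθ/dt = -2.250000/1.5 = -1.5000
R = −Δy/(cos θ' − cos θ) = 0.8333
v = R·ω = 0.8333·-1.5000 = -1.2500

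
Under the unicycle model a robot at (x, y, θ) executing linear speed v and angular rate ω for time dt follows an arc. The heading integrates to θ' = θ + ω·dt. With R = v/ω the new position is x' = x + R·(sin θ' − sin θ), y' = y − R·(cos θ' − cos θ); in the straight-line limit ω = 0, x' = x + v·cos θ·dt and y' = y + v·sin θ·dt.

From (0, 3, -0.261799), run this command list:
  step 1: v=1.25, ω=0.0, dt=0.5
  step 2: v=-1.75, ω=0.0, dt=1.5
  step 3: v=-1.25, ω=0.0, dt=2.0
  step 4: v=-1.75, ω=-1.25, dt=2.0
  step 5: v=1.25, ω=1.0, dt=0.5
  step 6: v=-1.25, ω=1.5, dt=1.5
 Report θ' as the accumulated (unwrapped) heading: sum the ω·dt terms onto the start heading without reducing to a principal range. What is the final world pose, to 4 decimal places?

(-5.6355, 7.8173, -0.0118)

step 1: θ'=-0.2618 (straight) → pose (0.6037, 2.8382, -0.2618)
step 2: θ'=-0.2618 (straight) → pose (-1.9319, 3.5176, -0.2618)
step 3: θ'=-0.2618 (straight) → pose (-4.3467, 4.1647, -0.2618)
step 4: θ'=-2.7618 (R=1.4000) → pose (-4.5033, 6.8172, -2.7618)
step 5: θ'=-2.2618 (R=1.2500) → pose (-5.0032, 6.4529, -2.2618)
step 6: θ'=-0.0118 (R=-0.8333) → pose (-5.6355, 7.8173, -0.0118)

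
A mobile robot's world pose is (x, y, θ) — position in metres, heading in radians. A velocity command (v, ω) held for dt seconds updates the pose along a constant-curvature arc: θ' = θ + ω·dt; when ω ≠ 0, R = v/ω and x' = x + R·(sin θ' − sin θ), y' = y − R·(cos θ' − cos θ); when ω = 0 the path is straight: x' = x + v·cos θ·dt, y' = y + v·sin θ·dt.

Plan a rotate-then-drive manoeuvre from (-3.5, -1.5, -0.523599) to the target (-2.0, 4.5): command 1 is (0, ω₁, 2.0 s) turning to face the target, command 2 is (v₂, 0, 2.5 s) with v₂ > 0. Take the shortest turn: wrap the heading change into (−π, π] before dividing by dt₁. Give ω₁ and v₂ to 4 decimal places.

heading to target = atan2(4.5−-1.5, -2−-3.5) = 1.3258
Δθ = wrap(1.3258 − -0.5236) = 1.8494; ω₁ = Δθ/dt₁ = 0.9247
distance = √((-2−-3.5)² + (4.5−-1.5)²) = 6.1847; v₂ = distance/dt₂ = 2.4739

ω₁ = 0.9247, v₂ = 2.4739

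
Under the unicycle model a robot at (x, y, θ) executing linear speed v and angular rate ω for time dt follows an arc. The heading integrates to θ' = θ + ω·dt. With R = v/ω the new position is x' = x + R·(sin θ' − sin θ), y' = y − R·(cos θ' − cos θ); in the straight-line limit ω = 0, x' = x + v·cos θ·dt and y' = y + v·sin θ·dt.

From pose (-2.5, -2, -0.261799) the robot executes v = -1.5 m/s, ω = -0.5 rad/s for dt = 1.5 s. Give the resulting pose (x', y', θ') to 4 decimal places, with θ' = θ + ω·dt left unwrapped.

(-4.2669, -0.6932, -1.0118)

θ' = -0.2618 + -0.5·1.5 = -1.0118
R = v/ω = -1.5/-0.5 = 3.0000
x' = -2.5 + 3.0000·(sin -1.0118 − sin -0.2618) = -4.2669
y' = -2 − 3.0000·(cos -1.0118 − cos -0.2618) = -0.6932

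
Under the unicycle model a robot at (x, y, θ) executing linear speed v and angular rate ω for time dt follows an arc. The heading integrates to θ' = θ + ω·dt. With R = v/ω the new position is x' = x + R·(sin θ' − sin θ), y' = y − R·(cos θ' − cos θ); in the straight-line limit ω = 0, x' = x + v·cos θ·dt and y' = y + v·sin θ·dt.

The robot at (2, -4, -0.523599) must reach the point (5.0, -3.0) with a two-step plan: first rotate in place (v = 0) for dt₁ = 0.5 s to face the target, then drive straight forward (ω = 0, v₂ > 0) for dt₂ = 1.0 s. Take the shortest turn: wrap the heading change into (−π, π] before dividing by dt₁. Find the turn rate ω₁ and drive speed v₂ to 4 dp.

heading to target = atan2(-3−-4, 5−2) = 0.3218
Δθ = wrap(0.3218 − -0.5236) = 0.8453; ω₁ = Δθ/dt₁ = 1.6907
distance = √((5−2)² + (-3−-4)²) = 3.1623; v₂ = distance/dt₂ = 3.1623

ω₁ = 1.6907, v₂ = 3.1623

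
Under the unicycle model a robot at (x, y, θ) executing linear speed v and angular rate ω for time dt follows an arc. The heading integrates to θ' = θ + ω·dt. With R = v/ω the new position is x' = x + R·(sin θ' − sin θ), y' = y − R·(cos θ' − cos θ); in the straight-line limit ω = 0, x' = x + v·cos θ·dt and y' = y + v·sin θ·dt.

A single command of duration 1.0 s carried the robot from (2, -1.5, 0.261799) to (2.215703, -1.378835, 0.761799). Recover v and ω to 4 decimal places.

v = 0.2500, ω = 0.5000

Δθ = 0.761799 − 0.261799 = 0.500000
ω = Δθ/dt = 0.500000/1.0 = 0.5000
R = Δx/(sin θ' − sin θ) = 0.5000
v = R·ω = 0.5000·0.5000 = 0.2500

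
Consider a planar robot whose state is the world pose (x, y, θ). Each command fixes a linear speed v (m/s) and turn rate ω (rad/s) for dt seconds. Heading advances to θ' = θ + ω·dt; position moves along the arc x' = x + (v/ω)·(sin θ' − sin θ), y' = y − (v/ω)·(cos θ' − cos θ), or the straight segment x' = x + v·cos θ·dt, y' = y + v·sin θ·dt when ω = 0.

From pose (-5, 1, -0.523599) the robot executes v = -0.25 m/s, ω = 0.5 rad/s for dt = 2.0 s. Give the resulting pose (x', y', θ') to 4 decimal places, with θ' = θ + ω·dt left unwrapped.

(-5.4793, 1.0113, 0.4764)

θ' = -0.5236 + 0.5·2.0 = 0.4764
R = v/ω = -0.25/0.5 = -0.5000
x' = -5 + -0.5000·(sin 0.4764 − sin -0.5236) = -5.4793
y' = 1 − -0.5000·(cos 0.4764 − cos -0.5236) = 1.0113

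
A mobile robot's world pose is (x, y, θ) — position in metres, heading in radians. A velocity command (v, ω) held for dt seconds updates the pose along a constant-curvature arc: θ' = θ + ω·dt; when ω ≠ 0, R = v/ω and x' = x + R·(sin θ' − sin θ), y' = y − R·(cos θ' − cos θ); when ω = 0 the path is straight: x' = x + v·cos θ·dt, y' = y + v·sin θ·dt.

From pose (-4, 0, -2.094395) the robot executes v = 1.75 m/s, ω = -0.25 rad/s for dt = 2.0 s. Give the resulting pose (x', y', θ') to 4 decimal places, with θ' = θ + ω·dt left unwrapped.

θ' = -2.0944 + -0.25·2.0 = -2.5944
R = v/ω = 1.75/-0.25 = -7.0000
x' = -4 + -7.0000·(sin -2.5944 − sin -2.0944) = -6.4201
y' = 0 − -7.0000·(cos -2.5944 − cos -2.0944) = -2.4779

(-6.4201, -2.4779, -2.5944)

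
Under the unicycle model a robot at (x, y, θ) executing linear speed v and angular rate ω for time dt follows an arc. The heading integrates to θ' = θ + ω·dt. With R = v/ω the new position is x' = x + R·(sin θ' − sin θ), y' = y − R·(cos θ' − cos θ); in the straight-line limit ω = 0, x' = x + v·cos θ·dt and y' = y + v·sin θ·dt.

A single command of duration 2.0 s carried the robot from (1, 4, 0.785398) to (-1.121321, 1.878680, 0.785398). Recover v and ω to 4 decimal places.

Δθ = 0.785398 − 0.785398 = 0.000000
ω = Δθ/dt = 0.000000/2.0 = 0.0000
ω = 0 → v = (Δx·cos θ + Δy·sin θ)/dt = -1.5000

v = -1.5000, ω = 0.0000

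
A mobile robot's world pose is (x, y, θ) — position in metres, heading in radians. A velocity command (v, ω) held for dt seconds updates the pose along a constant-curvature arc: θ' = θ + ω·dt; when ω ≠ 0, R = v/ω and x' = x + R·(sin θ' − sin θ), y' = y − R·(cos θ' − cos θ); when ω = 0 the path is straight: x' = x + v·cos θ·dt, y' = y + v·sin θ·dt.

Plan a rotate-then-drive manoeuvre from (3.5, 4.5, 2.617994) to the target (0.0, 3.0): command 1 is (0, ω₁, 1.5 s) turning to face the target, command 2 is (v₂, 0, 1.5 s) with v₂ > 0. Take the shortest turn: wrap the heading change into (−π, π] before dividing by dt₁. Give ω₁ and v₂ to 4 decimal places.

heading to target = atan2(3−4.5, 0−3.5) = -2.7367
Δθ = wrap(-2.7367 − 2.6180) = 0.9285; ω₁ = Δθ/dt₁ = 0.6190
distance = √((0−3.5)² + (3−4.5)²) = 3.8079; v₂ = distance/dt₂ = 2.5386

ω₁ = 0.6190, v₂ = 2.5386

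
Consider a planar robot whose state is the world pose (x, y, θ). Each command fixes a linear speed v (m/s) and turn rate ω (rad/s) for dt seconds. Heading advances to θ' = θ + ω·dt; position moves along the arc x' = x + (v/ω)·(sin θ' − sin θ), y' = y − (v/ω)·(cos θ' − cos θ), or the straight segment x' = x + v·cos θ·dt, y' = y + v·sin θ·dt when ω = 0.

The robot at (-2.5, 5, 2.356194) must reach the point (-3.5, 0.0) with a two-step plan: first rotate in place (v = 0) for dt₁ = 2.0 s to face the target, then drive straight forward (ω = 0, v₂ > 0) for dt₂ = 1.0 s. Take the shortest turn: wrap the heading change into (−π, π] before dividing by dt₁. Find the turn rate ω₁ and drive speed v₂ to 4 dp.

ω₁ = 1.0794, v₂ = 5.0990

heading to target = atan2(0−5, -3.5−-2.5) = -1.7682
Δθ = wrap(-1.7682 − 2.3562) = 2.1588; ω₁ = Δθ/dt₁ = 1.0794
distance = √((-3.5−-2.5)² + (0−5)²) = 5.0990; v₂ = distance/dt₂ = 5.0990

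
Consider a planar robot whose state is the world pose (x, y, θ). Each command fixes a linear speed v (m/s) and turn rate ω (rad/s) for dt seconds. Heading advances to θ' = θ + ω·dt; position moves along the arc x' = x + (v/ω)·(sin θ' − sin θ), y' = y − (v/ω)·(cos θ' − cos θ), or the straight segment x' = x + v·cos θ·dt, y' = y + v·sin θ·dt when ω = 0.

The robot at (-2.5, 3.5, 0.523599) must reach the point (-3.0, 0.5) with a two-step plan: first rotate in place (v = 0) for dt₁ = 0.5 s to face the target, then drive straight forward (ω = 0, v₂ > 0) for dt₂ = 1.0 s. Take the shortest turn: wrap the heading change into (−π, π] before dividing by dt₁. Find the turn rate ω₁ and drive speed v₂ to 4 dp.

ω₁ = -4.5191, v₂ = 3.0414

heading to target = atan2(0.5−3.5, -3−-2.5) = -1.7359
Δθ = wrap(-1.7359 − 0.5236) = -2.2595; ω₁ = Δθ/dt₁ = -4.5191
distance = √((-3−-2.5)² + (0.5−3.5)²) = 3.0414; v₂ = distance/dt₂ = 3.0414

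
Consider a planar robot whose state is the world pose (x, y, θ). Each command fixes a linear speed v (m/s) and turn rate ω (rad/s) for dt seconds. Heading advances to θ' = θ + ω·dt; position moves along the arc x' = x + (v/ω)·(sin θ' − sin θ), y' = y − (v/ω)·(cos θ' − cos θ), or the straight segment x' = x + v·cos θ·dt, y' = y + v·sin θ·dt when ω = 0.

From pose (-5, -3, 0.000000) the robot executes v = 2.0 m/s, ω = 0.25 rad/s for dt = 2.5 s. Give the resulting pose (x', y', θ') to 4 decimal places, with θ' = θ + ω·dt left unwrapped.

θ' = 0.0000 + 0.25·2.5 = 0.6250
R = v/ω = 2.0/0.25 = 8.0000
x' = -5 + 8.0000·(sin 0.6250 − sin 0.0000) = -0.3192
y' = -3 − 8.0000·(cos 0.6250 − cos 0.0000) = -1.4877

(-0.3192, -1.4877, 0.6250)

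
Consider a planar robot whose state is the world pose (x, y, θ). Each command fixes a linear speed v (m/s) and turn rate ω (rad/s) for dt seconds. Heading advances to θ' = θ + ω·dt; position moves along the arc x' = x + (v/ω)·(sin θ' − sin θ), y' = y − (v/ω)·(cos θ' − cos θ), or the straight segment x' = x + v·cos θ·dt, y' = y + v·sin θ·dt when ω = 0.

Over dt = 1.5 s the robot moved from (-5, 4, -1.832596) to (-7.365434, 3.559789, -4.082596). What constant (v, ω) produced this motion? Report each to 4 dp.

v = 2.0000, ω = -1.5000

Δθ = -4.082596 − -1.832596 = -2.250000
ω = Δθ/dt = -2.250000/1.5 = -1.5000
R = Δx/(sin θ' − sin θ) = -1.3333
v = R·ω = -1.3333·-1.5000 = 2.0000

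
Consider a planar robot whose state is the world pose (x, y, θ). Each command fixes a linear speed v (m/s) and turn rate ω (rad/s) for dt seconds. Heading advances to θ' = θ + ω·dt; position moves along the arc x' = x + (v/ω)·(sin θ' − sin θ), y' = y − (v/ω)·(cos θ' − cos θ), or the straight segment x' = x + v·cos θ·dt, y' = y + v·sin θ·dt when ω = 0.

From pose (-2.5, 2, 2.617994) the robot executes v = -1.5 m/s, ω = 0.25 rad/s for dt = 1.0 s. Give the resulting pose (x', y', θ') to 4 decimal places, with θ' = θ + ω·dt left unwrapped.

(-1.1212, 1.4193, 2.8680)

θ' = 2.6180 + 0.25·1.0 = 2.8680
R = v/ω = -1.5/0.25 = -6.0000
x' = -2.5 + -6.0000·(sin 2.8680 − sin 2.6180) = -1.1212
y' = 2 − -6.0000·(cos 2.8680 − cos 2.6180) = 1.4193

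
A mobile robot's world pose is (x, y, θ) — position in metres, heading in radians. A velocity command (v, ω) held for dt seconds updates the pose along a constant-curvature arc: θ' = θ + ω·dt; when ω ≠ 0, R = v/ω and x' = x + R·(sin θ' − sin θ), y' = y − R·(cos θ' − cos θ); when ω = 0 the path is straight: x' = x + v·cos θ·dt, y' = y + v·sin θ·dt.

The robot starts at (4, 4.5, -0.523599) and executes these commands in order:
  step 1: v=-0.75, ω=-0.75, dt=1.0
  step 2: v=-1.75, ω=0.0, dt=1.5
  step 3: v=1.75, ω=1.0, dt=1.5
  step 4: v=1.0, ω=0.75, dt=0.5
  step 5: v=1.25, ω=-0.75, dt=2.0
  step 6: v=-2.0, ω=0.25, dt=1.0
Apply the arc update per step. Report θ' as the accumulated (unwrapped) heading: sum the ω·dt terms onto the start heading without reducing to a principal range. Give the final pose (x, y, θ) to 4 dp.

(6.1164, 7.6476, -0.6486)

step 1: θ'=-1.2736 (R=1.0000) → pose (3.5438, 5.0732, -1.2736)
step 2: θ'=-1.2736 (straight) → pose (2.7751, 7.5831, -1.2736)
step 3: θ'=0.2264 (R=1.7500) → pose (4.8412, 6.3902, 0.2264)
step 4: θ'=0.6014 (R=1.3333) → pose (5.2963, 6.5902, 0.6014)
step 5: θ'=-0.8986 (R=-1.6667) → pose (7.5434, 6.2538, -0.8986)
step 6: θ'=-0.6486 (R=-8.0000) → pose (6.1164, 7.6476, -0.6486)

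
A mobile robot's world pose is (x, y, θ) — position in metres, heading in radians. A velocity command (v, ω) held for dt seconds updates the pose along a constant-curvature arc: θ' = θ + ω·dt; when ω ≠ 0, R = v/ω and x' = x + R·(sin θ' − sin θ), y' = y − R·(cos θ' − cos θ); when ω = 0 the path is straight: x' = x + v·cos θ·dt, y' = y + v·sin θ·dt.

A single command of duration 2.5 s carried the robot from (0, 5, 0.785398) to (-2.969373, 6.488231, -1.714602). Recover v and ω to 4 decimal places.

v = -1.7500, ω = -1.0000

Δθ = -1.714602 − 0.785398 = -2.500000
ω = Δθ/dt = -2.500000/2.5 = -1.0000
R = Δx/(sin θ' − sin θ) = 1.7500
v = R·ω = 1.7500·-1.0000 = -1.7500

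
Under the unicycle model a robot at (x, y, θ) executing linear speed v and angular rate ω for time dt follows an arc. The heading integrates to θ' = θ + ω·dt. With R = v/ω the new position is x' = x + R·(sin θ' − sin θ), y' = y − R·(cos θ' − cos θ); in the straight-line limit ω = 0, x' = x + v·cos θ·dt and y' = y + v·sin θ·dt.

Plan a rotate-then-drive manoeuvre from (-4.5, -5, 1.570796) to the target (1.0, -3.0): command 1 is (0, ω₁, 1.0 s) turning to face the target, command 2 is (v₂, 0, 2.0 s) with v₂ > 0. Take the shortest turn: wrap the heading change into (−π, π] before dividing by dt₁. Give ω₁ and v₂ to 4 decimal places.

heading to target = atan2(-3−-5, 1−-4.5) = 0.3488
Δθ = wrap(0.3488 − 1.5708) = -1.2220; ω₁ = Δθ/dt₁ = -1.2220
distance = √((1−-4.5)² + (-3−-5)²) = 5.8523; v₂ = distance/dt₂ = 2.9262

ω₁ = -1.2220, v₂ = 2.9262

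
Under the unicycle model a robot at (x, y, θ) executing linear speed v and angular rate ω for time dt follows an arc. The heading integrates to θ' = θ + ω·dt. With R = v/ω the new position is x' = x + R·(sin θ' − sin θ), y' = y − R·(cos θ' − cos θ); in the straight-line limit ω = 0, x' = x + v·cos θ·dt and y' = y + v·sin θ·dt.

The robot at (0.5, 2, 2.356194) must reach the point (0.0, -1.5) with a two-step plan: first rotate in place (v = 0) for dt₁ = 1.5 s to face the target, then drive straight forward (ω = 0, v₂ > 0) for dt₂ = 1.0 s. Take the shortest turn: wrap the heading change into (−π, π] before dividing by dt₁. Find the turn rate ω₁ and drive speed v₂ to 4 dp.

heading to target = atan2(-1.5−2, 0−0.5) = -1.7127
Δθ = wrap(-1.7127 − 2.3562) = 2.2143; ω₁ = Δθ/dt₁ = 1.4762
distance = √((0−0.5)² + (-1.5−2)²) = 3.5355; v₂ = distance/dt₂ = 3.5355

ω₁ = 1.4762, v₂ = 3.5355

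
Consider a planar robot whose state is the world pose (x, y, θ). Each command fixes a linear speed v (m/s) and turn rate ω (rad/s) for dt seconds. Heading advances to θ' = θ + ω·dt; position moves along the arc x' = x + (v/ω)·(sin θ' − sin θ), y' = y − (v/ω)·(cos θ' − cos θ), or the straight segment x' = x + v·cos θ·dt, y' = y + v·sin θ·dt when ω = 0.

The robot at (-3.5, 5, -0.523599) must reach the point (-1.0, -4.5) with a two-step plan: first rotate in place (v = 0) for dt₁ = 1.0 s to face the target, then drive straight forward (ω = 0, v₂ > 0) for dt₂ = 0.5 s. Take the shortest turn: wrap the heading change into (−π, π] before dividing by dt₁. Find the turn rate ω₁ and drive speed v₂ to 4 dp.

heading to target = atan2(-4.5−5, -1−-3.5) = -1.3135
Δθ = wrap(-1.3135 − -0.5236) = -0.7899; ω₁ = Δθ/dt₁ = -0.7899
distance = √((-1−-3.5)² + (-4.5−5)²) = 9.8234; v₂ = distance/dt₂ = 19.6469

ω₁ = -0.7899, v₂ = 19.6469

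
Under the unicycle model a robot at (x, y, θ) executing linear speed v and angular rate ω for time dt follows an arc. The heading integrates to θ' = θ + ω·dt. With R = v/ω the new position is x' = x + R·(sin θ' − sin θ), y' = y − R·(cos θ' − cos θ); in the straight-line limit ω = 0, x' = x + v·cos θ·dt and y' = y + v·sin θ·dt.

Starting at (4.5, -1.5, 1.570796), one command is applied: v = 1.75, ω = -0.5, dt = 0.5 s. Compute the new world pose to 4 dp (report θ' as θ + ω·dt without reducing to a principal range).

(4.6088, -0.6341, 1.3208)

θ' = 1.5708 + -0.5·0.5 = 1.3208
R = v/ω = 1.75/-0.5 = -3.5000
x' = 4.5 + -3.5000·(sin 1.3208 − sin 1.5708) = 4.6088
y' = -1.5 − -3.5000·(cos 1.3208 − cos 1.5708) = -0.6341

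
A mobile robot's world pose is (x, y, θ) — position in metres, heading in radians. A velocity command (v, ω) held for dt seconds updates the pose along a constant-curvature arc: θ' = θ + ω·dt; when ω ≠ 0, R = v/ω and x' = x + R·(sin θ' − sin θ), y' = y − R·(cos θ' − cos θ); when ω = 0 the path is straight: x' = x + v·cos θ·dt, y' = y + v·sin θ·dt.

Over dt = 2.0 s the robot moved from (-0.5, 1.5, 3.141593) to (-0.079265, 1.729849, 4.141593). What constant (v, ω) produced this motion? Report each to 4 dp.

Δθ = 4.141593 − 3.141593 = 1.000000
ω = Δθ/dt = 1.000000/2.0 = 0.5000
R = Δx/(sin θ' − sin θ) = -0.5000
v = R·ω = -0.5000·0.5000 = -0.2500

v = -0.2500, ω = 0.5000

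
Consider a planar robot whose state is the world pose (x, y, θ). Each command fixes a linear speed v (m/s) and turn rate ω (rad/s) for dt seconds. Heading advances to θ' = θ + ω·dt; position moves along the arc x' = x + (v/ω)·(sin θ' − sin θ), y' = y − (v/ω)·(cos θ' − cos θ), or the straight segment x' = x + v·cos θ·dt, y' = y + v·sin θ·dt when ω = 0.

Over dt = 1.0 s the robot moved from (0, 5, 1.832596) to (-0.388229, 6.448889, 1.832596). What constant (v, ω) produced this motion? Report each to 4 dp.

v = 1.5000, ω = 0.0000

Δθ = 1.832596 − 1.832596 = 0.000000
ω = Δθ/dt = 0.000000/1.0 = 0.0000
ω = 0 → v = (Δx·cos θ + Δy·sin θ)/dt = 1.5000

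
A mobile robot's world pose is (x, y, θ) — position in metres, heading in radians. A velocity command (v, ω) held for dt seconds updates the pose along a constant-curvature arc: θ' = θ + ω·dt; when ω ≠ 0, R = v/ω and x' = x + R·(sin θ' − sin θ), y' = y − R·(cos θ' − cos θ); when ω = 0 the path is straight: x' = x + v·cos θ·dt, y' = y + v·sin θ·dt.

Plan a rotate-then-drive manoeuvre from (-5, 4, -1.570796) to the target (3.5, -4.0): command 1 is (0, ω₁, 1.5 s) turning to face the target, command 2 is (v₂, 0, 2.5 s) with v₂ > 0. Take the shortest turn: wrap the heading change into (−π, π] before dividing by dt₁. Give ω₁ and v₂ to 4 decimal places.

heading to target = atan2(-4−4, 3.5−-5) = -0.7551
Δθ = wrap(-0.7551 − -1.5708) = 0.8157; ω₁ = Δθ/dt₁ = 0.5438
distance = √((3.5−-5)² + (-4−4)²) = 11.6726; v₂ = distance/dt₂ = 4.6690

ω₁ = 0.5438, v₂ = 4.6690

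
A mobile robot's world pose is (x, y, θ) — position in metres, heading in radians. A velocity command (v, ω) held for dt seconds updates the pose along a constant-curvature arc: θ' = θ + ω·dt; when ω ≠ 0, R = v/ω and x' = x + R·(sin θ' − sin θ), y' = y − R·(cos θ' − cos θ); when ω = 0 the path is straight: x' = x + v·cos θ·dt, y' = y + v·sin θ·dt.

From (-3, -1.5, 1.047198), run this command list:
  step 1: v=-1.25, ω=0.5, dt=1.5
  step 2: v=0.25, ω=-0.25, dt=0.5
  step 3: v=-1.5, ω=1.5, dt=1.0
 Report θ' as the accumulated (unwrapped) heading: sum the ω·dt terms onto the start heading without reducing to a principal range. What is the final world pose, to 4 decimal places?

(-2.2661, -4.0862, 3.1722)

step 1: θ'=1.7972 (R=-2.5000) → pose (-3.2711, -3.3112, 1.7972)
step 2: θ'=1.6722 (R=-1.0000) → pose (-3.2915, -3.1879, 1.6722)
step 3: θ'=3.1722 (R=-1.0000) → pose (-2.2661, -4.0862, 3.1722)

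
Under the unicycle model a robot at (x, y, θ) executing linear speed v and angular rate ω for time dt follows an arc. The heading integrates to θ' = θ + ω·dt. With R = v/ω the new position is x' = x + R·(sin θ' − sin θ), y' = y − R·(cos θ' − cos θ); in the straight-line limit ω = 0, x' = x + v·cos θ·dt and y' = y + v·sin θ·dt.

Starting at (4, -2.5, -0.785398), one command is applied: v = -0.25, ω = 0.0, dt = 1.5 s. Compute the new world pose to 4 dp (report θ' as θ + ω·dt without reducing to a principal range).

(3.7348, -2.2348, -0.7854)

θ' = -0.7854 + 0.0·1.5 = -0.7854
ω = 0 → straight: x' = 4 + -0.25·cos(-0.7854)·1.5 = 3.7348
y' = -2.5 + -0.25·sin(-0.7854)·1.5 = -2.2348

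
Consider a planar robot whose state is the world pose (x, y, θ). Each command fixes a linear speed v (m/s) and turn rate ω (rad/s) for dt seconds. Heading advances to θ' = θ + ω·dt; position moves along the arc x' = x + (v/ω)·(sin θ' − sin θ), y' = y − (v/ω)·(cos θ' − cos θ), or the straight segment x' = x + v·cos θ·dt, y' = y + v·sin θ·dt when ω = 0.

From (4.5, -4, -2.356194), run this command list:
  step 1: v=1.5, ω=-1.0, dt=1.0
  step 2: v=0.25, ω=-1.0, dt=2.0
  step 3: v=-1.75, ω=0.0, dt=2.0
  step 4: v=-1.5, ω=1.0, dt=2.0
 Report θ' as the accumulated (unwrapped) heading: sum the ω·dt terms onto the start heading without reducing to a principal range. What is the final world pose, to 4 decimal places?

(1.7526, -9.1759, -3.3562)

step 1: θ'=-3.3562 (R=-1.5000) → pose (3.1199, -4.4049, -3.3562)
step 2: θ'=-5.3562 (R=-0.2500) → pose (2.9732, -4.0106, -5.3562)
step 3: θ'=-5.3562 (straight) → pose (0.8723, -6.8100, -5.3562)
step 4: θ'=-3.3562 (R=-1.5000) → pose (1.7526, -9.1759, -3.3562)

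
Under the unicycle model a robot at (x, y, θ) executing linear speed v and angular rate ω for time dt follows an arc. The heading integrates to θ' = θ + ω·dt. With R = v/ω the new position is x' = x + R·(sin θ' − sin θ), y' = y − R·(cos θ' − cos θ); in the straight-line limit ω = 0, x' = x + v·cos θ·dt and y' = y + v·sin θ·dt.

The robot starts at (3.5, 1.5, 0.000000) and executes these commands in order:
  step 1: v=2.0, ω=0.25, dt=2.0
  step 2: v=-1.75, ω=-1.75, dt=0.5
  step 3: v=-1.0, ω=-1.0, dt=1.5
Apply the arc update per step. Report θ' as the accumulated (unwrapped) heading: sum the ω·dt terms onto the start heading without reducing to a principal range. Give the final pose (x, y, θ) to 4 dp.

(5.9019, 3.6565, -1.8750)

step 1: θ'=0.5000 (R=8.0000) → pose (7.3354, 2.4793, 0.5000)
step 2: θ'=-0.3750 (R=1.0000) → pose (6.4897, 2.4264, -0.3750)
step 3: θ'=-1.8750 (R=1.0000) → pose (5.9019, 3.6565, -1.8750)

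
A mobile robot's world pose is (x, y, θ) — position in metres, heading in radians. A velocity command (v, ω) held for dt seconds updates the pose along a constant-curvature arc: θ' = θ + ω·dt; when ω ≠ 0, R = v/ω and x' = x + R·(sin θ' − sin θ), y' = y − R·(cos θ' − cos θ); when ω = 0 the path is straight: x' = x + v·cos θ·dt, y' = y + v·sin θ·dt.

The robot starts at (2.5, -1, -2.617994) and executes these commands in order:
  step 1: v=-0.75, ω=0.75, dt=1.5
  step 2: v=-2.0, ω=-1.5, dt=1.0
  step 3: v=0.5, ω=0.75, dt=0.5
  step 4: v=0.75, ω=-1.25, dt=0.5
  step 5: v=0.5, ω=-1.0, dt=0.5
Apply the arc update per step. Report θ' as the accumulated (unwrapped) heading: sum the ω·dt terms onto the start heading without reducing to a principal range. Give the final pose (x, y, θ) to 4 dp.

(3.3012, 1.2919, -3.7430)

step 1: θ'=-1.4930 (R=-1.0000) → pose (2.9970, -0.0563, -1.4930)
step 2: θ'=-2.9930 (R=1.3333) → pose (4.1289, 1.3660, -2.9930)
step 3: θ'=-2.6180 (R=0.6667) → pose (3.8942, 1.2841, -2.6180)
step 4: θ'=-3.2430 (R=-0.6000) → pose (3.5335, 1.2067, -3.2430)
step 5: θ'=-3.7430 (R=-0.5000) → pose (3.3012, 1.2919, -3.7430)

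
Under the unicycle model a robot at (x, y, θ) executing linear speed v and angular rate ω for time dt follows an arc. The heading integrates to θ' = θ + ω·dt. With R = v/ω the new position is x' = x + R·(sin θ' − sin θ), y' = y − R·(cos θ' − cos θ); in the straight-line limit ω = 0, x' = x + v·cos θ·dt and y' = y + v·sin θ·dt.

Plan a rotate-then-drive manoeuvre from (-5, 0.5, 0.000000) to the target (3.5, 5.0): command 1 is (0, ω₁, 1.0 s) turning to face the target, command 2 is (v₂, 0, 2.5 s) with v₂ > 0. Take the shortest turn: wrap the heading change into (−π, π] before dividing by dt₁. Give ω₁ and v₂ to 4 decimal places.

heading to target = atan2(5−0.5, 3.5−-5) = 0.4869
Δθ = wrap(0.4869 − 0.0000) = 0.4869; ω₁ = Δθ/dt₁ = 0.4869
distance = √((3.5−-5)² + (5−0.5)²) = 9.6177; v₂ = distance/dt₂ = 3.8471

ω₁ = 0.4869, v₂ = 3.8471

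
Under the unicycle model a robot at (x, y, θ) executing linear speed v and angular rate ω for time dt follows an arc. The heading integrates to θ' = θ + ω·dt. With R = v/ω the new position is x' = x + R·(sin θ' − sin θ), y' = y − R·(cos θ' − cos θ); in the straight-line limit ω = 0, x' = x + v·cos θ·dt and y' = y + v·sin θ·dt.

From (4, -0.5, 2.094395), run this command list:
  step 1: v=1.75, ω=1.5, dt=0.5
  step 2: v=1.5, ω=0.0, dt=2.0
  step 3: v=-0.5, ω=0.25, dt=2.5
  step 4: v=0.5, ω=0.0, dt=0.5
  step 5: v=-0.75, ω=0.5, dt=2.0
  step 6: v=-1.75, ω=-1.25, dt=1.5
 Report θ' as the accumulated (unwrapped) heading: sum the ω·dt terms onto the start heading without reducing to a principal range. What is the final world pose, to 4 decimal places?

step 1: θ'=2.8444 (R=1.1667) → pose (3.3313, 0.0322, 2.8444)
step 2: θ'=2.8444 (straight) → pose (0.4628, 0.9107, 2.8444)
step 3: θ'=3.4694 (R=-2.0000) → pose (1.6924, 0.9295, 3.4694)
step 4: θ'=3.4694 (straight) → pose (1.4557, 0.8490, 3.4694)
step 5: θ'=4.4694 (R=-1.5000) → pose (2.4287, 1.9083, 4.4694)
step 6: θ'=2.5944 (R=1.4000) → pose (4.5160, 2.7670, 2.5944)

(4.5160, 2.7670, 2.5944)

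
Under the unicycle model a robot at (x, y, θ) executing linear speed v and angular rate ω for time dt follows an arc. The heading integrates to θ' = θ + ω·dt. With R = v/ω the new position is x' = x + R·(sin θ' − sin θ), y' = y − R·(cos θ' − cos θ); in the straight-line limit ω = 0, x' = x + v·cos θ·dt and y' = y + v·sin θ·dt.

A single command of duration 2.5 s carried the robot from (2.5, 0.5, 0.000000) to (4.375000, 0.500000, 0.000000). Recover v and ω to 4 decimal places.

Δθ = 0.000000 − 0.000000 = 0.000000
ω = Δθ/dt = 0.000000/2.5 = 0.0000
ω = 0 → v = (Δx·cos θ + Δy·sin θ)/dt = 0.7500

v = 0.7500, ω = 0.0000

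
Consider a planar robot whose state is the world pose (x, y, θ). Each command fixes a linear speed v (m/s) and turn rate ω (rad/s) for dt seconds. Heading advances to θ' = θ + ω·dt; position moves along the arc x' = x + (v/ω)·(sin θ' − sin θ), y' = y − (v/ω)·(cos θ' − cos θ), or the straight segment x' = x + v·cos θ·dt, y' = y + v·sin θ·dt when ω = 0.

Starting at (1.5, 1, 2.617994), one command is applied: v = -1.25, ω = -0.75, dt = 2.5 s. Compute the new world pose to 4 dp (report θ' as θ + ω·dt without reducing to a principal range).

θ' = 2.6180 + -0.75·2.5 = 0.7430
R = v/ω = -1.25/-0.75 = 1.6667
x' = 1.5 + 1.6667·(sin 0.7430 − sin 2.6180) = 1.7942
y' = 1 − 1.6667·(cos 0.7430 − cos 2.6180) = -1.6708

(1.7942, -1.6708, 0.7430)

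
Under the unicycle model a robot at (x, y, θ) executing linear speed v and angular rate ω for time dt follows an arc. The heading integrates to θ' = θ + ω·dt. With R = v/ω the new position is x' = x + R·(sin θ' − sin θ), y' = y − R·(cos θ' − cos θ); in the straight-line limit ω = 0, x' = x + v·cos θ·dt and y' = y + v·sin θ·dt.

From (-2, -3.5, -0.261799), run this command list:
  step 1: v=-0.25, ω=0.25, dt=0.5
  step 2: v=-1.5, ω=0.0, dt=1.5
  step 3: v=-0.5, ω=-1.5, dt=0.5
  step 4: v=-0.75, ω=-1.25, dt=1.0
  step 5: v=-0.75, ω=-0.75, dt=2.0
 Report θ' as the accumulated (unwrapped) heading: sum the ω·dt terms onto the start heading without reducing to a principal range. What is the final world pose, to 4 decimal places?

step 1: θ'=-0.1368 (R=-1.0000) → pose (-2.1224, -3.4753, -0.1368)
step 2: θ'=-0.1368 (straight) → pose (-4.3514, -3.1684, -0.1368)
step 3: θ'=-0.8868 (R=0.3333) → pose (-4.5643, -3.0488, -0.8868)
step 4: θ'=-2.1368 (R=0.6000) → pose (-4.6057, -2.3479, -2.1368)
step 5: θ'=-3.6368 (R=1.0000) → pose (-3.2865, -2.0043, -3.6368)

(-3.2865, -2.0043, -3.6368)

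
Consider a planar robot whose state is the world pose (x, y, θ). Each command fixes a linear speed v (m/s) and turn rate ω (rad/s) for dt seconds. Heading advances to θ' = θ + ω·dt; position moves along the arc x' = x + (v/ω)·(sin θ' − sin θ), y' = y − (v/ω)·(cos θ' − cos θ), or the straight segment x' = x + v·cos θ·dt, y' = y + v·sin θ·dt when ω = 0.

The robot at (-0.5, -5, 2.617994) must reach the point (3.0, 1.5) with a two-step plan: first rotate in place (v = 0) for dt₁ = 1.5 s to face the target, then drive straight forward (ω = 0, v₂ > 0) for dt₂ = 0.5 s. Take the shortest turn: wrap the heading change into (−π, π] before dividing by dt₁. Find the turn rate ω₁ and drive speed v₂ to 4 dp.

ω₁ = -1.0274, v₂ = 14.7648

heading to target = atan2(1.5−-5, 3−-0.5) = 1.0769
Δθ = wrap(1.0769 − 2.6180) = -1.5411; ω₁ = Δθ/dt₁ = -1.0274
distance = √((3−-0.5)² + (1.5−-5)²) = 7.3824; v₂ = distance/dt₂ = 14.7648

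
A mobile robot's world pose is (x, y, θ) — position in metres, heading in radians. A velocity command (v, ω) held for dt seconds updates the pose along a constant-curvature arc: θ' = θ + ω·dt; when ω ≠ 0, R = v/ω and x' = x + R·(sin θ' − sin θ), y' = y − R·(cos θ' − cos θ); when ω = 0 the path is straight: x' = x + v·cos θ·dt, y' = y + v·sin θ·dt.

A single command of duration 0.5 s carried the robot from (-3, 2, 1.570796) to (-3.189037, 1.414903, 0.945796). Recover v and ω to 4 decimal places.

v = -1.2500, ω = -1.2500

Δθ = 0.945796 − 1.570796 = -0.625000
ω = Δθ/dt = -0.625000/0.5 = -1.2500
R = −Δy/(cos θ' − cos θ) = 1.0000
v = R·ω = 1.0000·-1.2500 = -1.2500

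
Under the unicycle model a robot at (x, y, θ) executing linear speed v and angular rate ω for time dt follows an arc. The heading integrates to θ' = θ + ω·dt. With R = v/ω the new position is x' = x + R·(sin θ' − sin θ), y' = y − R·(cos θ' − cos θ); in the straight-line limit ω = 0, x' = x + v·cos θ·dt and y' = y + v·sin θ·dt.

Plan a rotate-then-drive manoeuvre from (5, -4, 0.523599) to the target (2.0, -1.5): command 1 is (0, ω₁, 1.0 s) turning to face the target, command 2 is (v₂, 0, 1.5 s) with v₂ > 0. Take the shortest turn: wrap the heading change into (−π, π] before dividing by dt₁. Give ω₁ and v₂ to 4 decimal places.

heading to target = atan2(-1.5−-4, 2−5) = 2.4469
Δθ = wrap(2.4469 − 0.5236) = 1.9233; ω₁ = Δθ/dt₁ = 1.9233
distance = √((2−5)² + (-1.5−-4)²) = 3.9051; v₂ = distance/dt₂ = 2.6034

ω₁ = 1.9233, v₂ = 2.6034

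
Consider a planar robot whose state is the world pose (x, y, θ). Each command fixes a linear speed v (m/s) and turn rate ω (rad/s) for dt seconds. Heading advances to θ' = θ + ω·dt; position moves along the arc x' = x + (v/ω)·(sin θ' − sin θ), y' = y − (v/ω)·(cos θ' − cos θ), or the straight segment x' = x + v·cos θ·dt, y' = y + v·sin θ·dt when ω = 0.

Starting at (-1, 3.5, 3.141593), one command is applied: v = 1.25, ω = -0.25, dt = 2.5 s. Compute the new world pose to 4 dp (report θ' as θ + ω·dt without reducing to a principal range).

θ' = 3.1416 + -0.25·2.5 = 2.5166
R = v/ω = 1.25/-0.25 = -5.0000
x' = -1 + -5.0000·(sin 2.5166 − sin 3.1416) = -3.9255
y' = 3.5 − -5.0000·(cos 2.5166 − cos 3.1416) = 4.4452

(-3.9255, 4.4452, 2.5166)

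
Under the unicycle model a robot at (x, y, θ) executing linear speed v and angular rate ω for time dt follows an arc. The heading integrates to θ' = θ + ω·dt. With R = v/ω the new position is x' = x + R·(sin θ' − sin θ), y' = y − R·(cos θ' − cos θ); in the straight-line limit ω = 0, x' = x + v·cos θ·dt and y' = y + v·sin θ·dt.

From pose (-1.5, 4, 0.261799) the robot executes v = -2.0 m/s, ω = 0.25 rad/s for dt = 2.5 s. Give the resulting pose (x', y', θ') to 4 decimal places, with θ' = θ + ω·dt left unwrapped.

θ' = 0.2618 + 0.25·2.5 = 0.8868
R = v/ω = -2.0/0.25 = -8.0000
x' = -1.5 + -8.0000·(sin 0.8868 − sin 0.2618) = -5.6299
y' = 4 − -8.0000·(cos 0.8868 − cos 0.2618) = 1.3278

(-5.6299, 1.3278, 0.8868)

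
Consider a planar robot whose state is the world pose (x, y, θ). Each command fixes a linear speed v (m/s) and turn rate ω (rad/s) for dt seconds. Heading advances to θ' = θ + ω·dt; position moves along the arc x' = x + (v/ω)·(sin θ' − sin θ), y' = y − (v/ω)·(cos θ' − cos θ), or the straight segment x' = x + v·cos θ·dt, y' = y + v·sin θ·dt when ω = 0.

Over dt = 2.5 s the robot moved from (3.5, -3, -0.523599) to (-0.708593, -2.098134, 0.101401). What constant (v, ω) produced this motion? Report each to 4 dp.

Δθ = 0.101401 − -0.523599 = 0.625000
ω = Δθ/dt = 0.625000/2.5 = 0.2500
R = Δx/(sin θ' − sin θ) = -7.0000
v = R·ω = -7.0000·0.2500 = -1.7500

v = -1.7500, ω = 0.2500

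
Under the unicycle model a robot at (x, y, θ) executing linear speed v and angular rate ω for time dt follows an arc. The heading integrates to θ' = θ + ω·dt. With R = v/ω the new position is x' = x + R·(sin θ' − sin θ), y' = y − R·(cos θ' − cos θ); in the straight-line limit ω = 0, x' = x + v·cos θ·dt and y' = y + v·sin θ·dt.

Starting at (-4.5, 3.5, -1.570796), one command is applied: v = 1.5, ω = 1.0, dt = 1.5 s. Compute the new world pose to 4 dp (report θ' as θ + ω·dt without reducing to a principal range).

θ' = -1.5708 + 1.0·1.5 = -0.0708
R = v/ω = 1.5/1.0 = 1.5000
x' = -4.5 + 1.5000·(sin -0.0708 − sin -1.5708) = -3.1061
y' = 3.5 − 1.5000·(cos -0.0708 − cos -1.5708) = 2.0038

(-3.1061, 2.0038, -0.0708)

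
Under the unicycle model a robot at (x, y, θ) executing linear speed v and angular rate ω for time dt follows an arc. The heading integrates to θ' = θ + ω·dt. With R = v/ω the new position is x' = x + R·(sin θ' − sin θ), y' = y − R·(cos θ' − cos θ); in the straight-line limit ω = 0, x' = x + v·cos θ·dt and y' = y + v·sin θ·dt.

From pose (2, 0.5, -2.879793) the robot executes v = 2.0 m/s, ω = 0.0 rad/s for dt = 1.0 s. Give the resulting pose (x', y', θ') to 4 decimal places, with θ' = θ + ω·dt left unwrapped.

(0.0681, -0.0176, -2.8798)

θ' = -2.8798 + 0.0·1.0 = -2.8798
ω = 0 → straight: x' = 2 + 2.0·cos(-2.8798)·1.0 = 0.0681
y' = 0.5 + 2.0·sin(-2.8798)·1.0 = -0.0176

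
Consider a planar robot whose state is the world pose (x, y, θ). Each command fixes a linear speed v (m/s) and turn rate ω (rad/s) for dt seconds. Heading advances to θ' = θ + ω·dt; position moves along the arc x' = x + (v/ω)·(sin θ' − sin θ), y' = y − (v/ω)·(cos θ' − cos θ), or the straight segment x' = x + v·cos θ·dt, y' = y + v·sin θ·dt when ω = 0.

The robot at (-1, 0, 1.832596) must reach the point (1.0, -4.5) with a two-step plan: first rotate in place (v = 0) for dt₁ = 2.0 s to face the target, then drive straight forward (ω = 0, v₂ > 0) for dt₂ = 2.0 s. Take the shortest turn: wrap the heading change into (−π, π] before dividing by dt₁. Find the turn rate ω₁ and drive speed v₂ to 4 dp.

heading to target = atan2(-4.5−0, 1−-1) = -1.1526
Δθ = wrap(-1.1526 − 1.8326) = -2.9852; ω₁ = Δθ/dt₁ = -1.4926
distance = √((1−-1)² + (-4.5−0)²) = 4.9244; v₂ = distance/dt₂ = 2.4622

ω₁ = -1.4926, v₂ = 2.4622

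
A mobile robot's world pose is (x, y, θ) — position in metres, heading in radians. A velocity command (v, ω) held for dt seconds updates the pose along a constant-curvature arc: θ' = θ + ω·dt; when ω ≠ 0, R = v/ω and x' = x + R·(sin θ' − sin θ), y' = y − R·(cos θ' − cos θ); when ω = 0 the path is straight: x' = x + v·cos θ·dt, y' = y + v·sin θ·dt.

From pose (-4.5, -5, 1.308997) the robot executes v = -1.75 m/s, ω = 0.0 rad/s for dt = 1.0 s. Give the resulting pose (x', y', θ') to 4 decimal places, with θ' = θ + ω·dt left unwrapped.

(-4.9529, -6.6904, 1.3090)

θ' = 1.3090 + 0.0·1.0 = 1.3090
ω = 0 → straight: x' = -4.5 + -1.75·cos(1.3090)·1.0 = -4.9529
y' = -5 + -1.75·sin(1.3090)·1.0 = -6.6904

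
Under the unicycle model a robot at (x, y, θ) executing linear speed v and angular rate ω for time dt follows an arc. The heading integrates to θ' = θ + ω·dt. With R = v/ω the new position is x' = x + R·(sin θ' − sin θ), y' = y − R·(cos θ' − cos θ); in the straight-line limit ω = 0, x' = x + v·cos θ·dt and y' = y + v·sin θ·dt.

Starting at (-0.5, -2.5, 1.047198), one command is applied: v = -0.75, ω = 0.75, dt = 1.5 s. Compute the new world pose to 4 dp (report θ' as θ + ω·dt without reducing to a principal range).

θ' = 1.0472 + 0.75·1.5 = 2.1722
R = v/ω = -0.75/0.75 = -1.0000
x' = -0.5 + -1.0000·(sin 2.1722 − sin 1.0472) = -0.4585
y' = -2.5 − -1.0000·(cos 2.1722 − cos 1.0472) = -3.5658

(-0.4585, -3.5658, 2.1722)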